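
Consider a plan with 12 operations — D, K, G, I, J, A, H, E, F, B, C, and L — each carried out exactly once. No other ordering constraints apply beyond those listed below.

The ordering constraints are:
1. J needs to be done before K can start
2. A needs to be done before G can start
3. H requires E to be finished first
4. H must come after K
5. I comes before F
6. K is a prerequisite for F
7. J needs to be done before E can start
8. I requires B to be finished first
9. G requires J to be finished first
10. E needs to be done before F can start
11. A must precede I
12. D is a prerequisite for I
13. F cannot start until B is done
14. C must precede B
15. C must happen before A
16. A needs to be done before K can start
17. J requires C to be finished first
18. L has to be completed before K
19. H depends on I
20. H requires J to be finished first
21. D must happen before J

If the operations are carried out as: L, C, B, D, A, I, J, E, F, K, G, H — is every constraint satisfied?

Here K comes after F.
That contradicts the constraint that K must precede F.

No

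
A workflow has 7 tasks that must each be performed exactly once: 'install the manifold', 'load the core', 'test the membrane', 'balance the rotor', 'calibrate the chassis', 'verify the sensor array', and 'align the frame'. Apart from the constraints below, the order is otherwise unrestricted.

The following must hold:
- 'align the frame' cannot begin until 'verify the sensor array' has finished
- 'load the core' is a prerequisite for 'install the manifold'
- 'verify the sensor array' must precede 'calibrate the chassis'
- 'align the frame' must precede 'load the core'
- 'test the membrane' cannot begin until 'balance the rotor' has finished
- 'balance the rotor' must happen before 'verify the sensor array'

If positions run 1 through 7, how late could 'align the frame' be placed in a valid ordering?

Following every chain forward from 'align the frame', the tasks that must come later are 'install the manifold', 'load the core' — 2 of them.
With 2 mandatory successors out of 7 tasks total, the latest slot for 'align the frame' is 7−2 = 5, and it's reachable by doing all non-successors before 'align the frame'.

5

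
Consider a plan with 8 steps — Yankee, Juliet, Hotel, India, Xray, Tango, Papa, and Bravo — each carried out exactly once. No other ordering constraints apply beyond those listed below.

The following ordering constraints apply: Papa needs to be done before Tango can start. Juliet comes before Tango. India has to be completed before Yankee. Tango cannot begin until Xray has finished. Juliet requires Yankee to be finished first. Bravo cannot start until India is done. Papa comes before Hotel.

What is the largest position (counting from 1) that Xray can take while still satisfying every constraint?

Following the constraints forward from Xray, its only required successor is Tango.
So at least 1 step follows Xray, putting Xray no later than position 7. That position is achievable by scheduling everything else first.

7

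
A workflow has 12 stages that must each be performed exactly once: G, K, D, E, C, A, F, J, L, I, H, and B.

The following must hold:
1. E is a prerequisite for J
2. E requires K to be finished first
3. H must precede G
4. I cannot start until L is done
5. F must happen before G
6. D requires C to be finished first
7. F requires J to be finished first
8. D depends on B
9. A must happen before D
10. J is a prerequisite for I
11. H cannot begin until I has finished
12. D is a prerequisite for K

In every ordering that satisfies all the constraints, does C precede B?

Nothing in the constraints links C and B; they are unordered relative to each other.
A valid ordering placing B before C exists, so the answer is no.

No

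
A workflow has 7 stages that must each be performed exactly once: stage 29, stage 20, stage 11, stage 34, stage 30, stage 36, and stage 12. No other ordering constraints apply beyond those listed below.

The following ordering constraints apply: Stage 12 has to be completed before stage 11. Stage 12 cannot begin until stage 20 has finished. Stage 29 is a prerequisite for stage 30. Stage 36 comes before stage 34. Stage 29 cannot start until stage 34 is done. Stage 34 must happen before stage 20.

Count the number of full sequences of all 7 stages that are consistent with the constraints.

Only stage 36 has no prerequisites, so it must go first.
Counting all ways to extend the partial order to a total order gives 10.

10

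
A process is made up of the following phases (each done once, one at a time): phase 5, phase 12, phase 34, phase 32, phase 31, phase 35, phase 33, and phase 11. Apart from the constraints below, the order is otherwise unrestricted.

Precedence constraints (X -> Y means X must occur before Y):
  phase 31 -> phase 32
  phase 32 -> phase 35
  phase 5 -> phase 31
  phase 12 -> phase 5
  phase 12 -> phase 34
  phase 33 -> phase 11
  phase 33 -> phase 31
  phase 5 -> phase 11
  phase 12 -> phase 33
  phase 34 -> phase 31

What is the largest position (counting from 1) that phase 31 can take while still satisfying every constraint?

6

The phases that are forced after phase 31, directly or by a chain of constraints, are phase 32, phase 35. That's 2 phases.
So at least 2 phases follow phase 31, putting phase 31 no later than position 6. That position is achievable by scheduling everything else first.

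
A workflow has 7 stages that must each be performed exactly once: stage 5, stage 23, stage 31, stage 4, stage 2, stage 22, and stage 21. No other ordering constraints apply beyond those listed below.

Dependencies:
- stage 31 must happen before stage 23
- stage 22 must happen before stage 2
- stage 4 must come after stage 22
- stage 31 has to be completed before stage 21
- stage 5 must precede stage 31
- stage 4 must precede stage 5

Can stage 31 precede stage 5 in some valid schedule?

No

The constraints give a chain stage 5 → stage 31, which forces stage 5 before stage 31.
Hence stage 31 can never be scheduled before stage 5.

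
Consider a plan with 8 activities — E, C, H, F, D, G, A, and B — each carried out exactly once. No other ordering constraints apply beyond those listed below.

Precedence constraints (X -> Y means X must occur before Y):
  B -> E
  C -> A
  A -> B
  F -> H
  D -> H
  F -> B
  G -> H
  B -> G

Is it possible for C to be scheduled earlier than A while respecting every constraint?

Every valid ordering already has C before A (the constraints require it), so in particular at least one does.

Yes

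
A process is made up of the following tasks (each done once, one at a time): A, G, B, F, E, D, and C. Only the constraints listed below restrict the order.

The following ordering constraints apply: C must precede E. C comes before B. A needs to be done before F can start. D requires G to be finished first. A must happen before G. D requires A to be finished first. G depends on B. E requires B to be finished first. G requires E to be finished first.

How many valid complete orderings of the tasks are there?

18

The tasks with no prerequisites are A, C; any of them can be placed first.
Systematically extending each partial ordering one task at a time and counting, there are 18 complete orderings.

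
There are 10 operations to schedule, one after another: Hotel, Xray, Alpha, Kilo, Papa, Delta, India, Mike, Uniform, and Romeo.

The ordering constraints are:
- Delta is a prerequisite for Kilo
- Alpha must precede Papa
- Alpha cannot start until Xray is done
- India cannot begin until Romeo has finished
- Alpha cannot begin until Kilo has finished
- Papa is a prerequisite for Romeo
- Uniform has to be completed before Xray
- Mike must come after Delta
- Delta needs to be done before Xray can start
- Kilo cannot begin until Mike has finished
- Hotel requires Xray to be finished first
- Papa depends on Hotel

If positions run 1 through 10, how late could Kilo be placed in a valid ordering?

Following every chain forward from Kilo, the operations that must come later are Alpha, Papa, India, Romeo — 4 of them.
So at least 4 operations follow Kilo, putting Kilo no later than position 6. That position is achievable by scheduling everything else first.

6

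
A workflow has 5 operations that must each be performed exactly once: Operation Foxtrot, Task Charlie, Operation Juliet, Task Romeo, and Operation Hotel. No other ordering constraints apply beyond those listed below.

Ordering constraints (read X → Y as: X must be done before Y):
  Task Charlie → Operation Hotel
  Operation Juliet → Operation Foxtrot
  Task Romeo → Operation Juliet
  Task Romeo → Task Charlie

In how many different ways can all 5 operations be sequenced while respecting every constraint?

Task Romeo is the only operation with nothing required before it, so every ordering starts there.
Counting all ways to extend the partial order to a total order gives 6.

6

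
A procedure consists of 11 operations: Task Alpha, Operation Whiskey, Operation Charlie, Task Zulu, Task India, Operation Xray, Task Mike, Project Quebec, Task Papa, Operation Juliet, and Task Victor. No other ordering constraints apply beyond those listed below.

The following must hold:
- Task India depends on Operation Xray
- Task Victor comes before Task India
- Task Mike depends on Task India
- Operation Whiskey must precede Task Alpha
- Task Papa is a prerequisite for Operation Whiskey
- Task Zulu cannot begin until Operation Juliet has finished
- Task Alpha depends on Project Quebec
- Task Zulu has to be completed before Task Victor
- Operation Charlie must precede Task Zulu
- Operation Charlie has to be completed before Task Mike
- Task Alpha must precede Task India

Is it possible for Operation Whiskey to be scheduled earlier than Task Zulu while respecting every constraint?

No chain of constraints runs from Task Zulu to Operation Whiskey, so Task Zulu is not required to come first.
That means at least one valid schedule has Operation Whiskey before Task Zulu.

Yes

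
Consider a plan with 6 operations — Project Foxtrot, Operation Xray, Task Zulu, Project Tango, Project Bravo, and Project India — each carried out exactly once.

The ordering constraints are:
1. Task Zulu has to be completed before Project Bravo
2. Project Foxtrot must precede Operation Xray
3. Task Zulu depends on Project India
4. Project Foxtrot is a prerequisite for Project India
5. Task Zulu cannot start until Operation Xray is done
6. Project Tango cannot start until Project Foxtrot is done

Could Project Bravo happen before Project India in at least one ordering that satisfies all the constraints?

No

There is a dependency chain Project India → Task Zulu → Project Bravo, so Project Bravo always comes after Project India.
Hence Project Bravo can never be scheduled before Project India.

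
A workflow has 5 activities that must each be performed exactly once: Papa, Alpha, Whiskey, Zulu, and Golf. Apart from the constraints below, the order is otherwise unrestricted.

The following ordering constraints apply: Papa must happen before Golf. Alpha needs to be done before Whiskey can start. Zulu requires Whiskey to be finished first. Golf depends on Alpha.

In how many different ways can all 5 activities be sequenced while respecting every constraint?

The activities with no prerequisites are Papa, Alpha; any of them can be placed first.
Counting all ways to extend the partial order to a total order gives 9.

9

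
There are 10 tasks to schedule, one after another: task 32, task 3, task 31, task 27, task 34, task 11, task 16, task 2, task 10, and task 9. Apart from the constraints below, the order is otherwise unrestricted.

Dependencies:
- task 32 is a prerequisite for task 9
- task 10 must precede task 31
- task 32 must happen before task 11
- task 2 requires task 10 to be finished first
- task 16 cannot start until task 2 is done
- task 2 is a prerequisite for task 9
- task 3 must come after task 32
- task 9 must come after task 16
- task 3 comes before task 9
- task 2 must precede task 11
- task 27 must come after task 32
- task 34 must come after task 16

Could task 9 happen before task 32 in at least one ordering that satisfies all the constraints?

The constraints give a chain task 32 → task 9, which forces task 32 before task 9.
So no valid ordering can have task 9 before task 32.

No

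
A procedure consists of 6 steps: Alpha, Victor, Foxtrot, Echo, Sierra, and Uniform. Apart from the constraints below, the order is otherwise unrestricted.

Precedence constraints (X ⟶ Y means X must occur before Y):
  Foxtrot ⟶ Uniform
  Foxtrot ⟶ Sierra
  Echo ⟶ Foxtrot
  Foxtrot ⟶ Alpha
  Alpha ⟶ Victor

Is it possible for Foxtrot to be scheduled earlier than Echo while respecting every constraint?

Following Echo → Foxtrot, Echo must precede Foxtrot in every valid ordering.
Hence Foxtrot can never be scheduled before Echo.

No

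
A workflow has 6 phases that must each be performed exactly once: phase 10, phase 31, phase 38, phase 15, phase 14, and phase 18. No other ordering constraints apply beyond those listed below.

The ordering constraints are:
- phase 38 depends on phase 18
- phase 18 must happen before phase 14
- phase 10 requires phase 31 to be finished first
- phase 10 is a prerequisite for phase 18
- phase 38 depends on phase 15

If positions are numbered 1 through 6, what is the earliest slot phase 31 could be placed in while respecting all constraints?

No constraint forces any other phase before phase 31, so it can be placed first.

1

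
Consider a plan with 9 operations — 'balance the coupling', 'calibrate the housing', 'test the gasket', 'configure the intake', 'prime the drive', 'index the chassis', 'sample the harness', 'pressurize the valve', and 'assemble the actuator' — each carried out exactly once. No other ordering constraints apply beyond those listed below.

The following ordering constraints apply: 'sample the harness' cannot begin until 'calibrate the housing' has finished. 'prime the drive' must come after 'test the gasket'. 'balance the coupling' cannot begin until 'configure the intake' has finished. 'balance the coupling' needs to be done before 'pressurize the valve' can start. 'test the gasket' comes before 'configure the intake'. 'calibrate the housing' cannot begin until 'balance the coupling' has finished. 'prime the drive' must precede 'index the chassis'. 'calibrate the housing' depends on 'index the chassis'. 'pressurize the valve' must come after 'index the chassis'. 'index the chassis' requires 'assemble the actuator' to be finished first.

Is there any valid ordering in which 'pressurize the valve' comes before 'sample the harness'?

Yes

No chain of constraints runs from 'sample the harness' to 'pressurize the valve', so 'sample the harness' is not required to come first.
So a valid ordering placing 'pressurize the valve' earlier than 'sample the harness' exists.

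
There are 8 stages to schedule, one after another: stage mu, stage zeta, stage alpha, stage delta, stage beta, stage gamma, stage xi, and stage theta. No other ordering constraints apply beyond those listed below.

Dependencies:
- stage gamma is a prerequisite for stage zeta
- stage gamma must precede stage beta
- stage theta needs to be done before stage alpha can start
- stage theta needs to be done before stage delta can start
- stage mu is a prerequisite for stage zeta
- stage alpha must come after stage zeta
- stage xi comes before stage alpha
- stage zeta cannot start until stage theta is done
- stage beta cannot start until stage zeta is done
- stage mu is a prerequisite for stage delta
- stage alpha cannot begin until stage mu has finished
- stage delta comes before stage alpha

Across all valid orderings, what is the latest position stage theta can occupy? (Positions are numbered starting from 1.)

4

Following every chain forward from stage theta, the stages that must come later are stage zeta, stage alpha, stage delta, stage beta — 4 of them.
So at least 4 stages follow stage theta, putting stage theta no later than position 4. That position is achievable by scheduling everything else first.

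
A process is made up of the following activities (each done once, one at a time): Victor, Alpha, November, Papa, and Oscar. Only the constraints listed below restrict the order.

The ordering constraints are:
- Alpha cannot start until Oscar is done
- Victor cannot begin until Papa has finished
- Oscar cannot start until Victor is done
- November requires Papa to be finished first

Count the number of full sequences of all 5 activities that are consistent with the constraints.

4

Only Papa has no prerequisites, so it must go first.
Enumerating by repeatedly choosing an available activity (one whose prerequisites are all placed) gives 4 distinct complete orderings.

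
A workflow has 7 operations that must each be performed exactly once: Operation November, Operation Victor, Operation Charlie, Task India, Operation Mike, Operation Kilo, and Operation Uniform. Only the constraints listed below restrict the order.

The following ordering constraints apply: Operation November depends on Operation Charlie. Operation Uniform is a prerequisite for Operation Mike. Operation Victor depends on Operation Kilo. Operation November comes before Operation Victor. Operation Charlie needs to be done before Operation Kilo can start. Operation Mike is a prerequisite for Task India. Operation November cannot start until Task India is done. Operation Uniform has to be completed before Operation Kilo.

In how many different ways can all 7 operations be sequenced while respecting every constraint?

The operations with no prerequisites are Operation Charlie, Operation Uniform; any of them can be placed first.
Counting all ways to extend the partial order to a total order gives 13.

13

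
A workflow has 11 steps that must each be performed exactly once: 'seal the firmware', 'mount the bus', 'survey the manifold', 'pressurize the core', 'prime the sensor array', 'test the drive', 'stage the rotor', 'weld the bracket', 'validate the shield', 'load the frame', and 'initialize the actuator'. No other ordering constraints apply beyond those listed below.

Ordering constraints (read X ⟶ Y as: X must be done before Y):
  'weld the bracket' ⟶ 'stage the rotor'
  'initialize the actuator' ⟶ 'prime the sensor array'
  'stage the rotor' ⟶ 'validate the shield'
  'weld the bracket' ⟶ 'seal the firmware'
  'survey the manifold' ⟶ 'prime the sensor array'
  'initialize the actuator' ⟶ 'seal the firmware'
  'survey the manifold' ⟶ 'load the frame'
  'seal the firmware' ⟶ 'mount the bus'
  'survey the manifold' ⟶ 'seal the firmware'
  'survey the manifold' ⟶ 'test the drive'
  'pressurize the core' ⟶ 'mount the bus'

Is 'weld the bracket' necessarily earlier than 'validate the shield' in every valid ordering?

Yes

Following the dependencies: 'weld the bracket' → 'stage the rotor' → 'validate the shield'.
So 'weld the bracket' must precede 'validate the shield' in any valid ordering.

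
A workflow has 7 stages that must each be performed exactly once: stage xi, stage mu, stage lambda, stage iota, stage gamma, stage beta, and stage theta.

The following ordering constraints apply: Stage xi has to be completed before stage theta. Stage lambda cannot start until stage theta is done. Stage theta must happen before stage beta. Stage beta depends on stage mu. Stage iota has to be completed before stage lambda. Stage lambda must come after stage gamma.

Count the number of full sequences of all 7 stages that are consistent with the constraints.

The stages with no prerequisites are stage xi, stage mu, stage iota, stage gamma; any of them can be placed first.
Enumerating by repeatedly choosing an available stage (one whose prerequisites are all placed) gives 162 distinct complete orderings.

162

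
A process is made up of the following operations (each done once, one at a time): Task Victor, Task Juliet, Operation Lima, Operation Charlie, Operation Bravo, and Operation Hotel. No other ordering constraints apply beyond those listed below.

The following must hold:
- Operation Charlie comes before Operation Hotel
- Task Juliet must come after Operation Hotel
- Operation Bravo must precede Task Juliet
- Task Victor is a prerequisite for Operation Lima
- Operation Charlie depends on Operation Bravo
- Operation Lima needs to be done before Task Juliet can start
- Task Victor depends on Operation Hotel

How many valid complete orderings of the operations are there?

Only Operation Bravo has no prerequisites, so it must go first.
Every operation is then forced in turn, so only 1 complete ordering is consistent with the constraints.

1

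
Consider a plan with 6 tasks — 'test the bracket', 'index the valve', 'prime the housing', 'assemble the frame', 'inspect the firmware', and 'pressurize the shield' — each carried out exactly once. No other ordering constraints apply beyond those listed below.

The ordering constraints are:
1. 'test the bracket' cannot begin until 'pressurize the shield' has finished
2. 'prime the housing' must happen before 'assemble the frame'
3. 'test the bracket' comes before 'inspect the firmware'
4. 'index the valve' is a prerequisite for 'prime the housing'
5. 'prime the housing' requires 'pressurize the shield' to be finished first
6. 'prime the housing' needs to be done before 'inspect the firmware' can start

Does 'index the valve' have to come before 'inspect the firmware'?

Chaining the stated constraints: 'index the valve' → 'prime the housing' → 'inspect the firmware'.
So 'index the valve' must precede 'inspect the firmware' in any valid ordering.

Yes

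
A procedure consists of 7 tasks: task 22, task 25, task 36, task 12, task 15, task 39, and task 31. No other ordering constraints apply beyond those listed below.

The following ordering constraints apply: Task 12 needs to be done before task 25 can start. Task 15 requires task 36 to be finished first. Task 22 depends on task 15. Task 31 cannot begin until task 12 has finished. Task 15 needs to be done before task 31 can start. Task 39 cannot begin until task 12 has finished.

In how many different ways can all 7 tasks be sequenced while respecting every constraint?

2 tasks have no prerequisites (task 36, task 12), so any of them could come first.
Enumerating by repeatedly choosing an available task (one whose prerequisites are all placed) gives 130 distinct complete orderings.

130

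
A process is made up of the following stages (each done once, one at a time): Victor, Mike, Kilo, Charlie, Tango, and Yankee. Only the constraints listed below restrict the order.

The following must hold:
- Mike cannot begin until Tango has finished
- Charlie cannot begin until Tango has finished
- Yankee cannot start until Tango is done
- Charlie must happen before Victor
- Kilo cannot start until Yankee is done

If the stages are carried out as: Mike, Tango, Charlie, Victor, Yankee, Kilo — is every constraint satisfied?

No

The sequence places Mike ahead of Tango.
That contradicts the constraint that Tango must precede Mike.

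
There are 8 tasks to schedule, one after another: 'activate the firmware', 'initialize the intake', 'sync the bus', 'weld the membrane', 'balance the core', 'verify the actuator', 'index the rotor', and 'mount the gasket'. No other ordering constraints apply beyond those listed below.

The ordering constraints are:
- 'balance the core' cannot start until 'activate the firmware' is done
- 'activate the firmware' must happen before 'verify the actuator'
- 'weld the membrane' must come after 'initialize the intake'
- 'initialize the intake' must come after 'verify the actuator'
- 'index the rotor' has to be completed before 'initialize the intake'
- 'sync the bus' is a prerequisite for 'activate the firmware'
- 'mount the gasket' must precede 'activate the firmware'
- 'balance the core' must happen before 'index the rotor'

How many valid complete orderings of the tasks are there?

6

The tasks with no prerequisites are 'sync the bus', 'mount the gasket'; any of them can be placed first.
Enumerating by repeatedly choosing an available task (one whose prerequisites are all placed) gives 6 distinct complete orderings.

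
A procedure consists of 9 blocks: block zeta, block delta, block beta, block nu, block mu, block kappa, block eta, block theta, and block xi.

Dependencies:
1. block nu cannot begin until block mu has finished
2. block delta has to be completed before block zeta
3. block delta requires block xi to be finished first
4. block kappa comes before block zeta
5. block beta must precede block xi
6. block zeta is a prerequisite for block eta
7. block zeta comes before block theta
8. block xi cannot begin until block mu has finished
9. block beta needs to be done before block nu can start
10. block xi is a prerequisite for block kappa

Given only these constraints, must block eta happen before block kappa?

There is a chain block kappa → block zeta → block eta, which puts block kappa before block eta.
So block eta does not have to come before block kappa — it cannot.

No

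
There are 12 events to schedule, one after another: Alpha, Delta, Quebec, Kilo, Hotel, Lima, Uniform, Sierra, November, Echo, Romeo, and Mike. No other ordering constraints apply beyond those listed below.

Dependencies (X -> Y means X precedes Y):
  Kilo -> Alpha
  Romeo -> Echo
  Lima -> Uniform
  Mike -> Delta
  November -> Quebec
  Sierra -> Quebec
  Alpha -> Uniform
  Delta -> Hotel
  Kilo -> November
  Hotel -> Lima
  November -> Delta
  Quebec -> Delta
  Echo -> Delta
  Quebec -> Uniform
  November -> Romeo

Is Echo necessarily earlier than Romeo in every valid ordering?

No

The constraints actually force Romeo before Echo (via Romeo → Echo), not the other way around.
So Echo never precedes Romeo.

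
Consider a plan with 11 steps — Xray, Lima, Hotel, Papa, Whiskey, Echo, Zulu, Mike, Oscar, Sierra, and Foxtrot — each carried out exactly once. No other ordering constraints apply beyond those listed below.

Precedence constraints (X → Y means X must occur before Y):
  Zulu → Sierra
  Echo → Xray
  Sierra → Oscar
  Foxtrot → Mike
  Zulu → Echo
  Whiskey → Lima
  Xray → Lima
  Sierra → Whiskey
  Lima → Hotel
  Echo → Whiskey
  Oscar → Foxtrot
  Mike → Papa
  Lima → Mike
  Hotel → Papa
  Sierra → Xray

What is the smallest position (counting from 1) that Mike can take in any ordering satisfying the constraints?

9

Every step that must precede Mike has to come before it. Tracing all chains that end at Mike, those steps are: Xray, Lima, Whiskey, Echo, Zulu, Oscar, Sierra, Foxtrot — 8 in total.
With 8 mandatory predecessors, the earliest Mike can sit is position 8+1 = 9, and placing just those 8 first achieves it.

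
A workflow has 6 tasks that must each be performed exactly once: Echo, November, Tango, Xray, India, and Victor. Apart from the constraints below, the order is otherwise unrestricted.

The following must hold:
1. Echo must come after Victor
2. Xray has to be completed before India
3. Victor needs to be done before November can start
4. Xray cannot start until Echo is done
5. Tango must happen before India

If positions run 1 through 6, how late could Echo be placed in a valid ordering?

4

Every task that must follow Echo has to come after it. Tracing all chains starting from Echo, those tasks are: Xray, India — 2 in total.
So at least 2 tasks follow Echo, putting Echo no later than position 4. That position is achievable by scheduling everything else first.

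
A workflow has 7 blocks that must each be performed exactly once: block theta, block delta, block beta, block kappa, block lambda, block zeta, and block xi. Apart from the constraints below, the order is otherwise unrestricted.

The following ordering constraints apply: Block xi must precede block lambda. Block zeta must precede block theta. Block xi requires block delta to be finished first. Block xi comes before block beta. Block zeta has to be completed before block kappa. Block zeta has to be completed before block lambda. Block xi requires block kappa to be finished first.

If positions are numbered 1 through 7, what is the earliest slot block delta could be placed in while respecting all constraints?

Nothing is required before block delta; it can be the very first block.

1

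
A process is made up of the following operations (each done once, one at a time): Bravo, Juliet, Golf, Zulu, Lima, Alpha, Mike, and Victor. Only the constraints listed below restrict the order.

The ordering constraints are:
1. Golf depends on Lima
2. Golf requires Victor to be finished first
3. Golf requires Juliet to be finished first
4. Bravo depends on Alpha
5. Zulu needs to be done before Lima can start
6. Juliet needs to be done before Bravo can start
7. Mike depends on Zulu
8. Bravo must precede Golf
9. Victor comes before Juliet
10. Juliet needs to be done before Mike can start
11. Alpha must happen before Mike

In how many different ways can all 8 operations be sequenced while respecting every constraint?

159

3 operations have no prerequisites (Zulu, Alpha, Victor), so any of them could come first.
Counting all ways to extend the partial order to a total order gives 159.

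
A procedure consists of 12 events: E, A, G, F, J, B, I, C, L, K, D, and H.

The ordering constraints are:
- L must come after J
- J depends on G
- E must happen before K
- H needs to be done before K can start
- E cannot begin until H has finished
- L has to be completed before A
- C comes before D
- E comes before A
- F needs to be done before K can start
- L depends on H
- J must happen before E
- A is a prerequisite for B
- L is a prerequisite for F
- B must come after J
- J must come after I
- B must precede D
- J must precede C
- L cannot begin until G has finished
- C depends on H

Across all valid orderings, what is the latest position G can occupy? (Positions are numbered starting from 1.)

Following every chain forward from G, the events that must come later are E, A, F, J, B, C, L, K, D — 9 of them.
With 9 mandatory successors out of 12 events total, the latest slot for G is 12−9 = 3, and it's reachable by doing all non-successors before G.

3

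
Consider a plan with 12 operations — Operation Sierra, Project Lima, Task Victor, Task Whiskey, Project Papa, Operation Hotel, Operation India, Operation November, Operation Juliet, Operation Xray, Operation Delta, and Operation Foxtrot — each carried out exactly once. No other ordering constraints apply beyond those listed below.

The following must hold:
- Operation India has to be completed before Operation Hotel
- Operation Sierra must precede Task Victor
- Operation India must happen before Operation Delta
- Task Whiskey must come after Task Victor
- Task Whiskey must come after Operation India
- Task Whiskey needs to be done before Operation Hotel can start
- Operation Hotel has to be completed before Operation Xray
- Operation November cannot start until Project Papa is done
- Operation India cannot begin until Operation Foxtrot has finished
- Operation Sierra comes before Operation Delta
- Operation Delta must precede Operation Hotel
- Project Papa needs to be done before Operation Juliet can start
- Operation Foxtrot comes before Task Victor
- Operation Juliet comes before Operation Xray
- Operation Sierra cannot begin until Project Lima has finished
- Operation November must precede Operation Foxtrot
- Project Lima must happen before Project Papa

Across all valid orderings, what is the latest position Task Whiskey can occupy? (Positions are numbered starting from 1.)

The operations that are forced after Task Whiskey, directly or by a chain of constraints, are Operation Hotel, Operation Xray. That's 2 operations.
With 2 mandatory successors out of 12 operations total, the latest slot for Task Whiskey is 12−2 = 10, and it's reachable by doing all non-successors before Task Whiskey.

10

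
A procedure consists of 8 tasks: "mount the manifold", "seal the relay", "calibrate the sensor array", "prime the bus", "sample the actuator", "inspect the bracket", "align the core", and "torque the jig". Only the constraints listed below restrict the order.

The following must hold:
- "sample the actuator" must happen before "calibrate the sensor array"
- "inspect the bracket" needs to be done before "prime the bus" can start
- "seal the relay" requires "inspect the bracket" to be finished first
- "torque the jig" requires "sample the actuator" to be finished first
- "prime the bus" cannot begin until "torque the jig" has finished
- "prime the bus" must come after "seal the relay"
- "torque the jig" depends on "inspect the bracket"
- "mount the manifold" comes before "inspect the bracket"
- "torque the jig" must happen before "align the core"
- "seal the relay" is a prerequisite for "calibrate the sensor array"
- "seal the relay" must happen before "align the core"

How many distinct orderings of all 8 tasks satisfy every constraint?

The tasks with no prerequisites are "mount the manifold", "sample the actuator"; any of them can be placed first.
Systematically extending each partial ordering one task at a time and counting, there are 50 complete orderings.

50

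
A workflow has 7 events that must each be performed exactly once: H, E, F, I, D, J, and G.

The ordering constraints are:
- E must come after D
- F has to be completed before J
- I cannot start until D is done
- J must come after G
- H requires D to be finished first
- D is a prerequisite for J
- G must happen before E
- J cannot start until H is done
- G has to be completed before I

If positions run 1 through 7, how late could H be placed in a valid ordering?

6

Following the constraints forward from H, its only required successor is J.
With 1 mandatory successor out of 7 events total, the latest slot for H is 7−1 = 6, and it's reachable by doing all non-successors before H.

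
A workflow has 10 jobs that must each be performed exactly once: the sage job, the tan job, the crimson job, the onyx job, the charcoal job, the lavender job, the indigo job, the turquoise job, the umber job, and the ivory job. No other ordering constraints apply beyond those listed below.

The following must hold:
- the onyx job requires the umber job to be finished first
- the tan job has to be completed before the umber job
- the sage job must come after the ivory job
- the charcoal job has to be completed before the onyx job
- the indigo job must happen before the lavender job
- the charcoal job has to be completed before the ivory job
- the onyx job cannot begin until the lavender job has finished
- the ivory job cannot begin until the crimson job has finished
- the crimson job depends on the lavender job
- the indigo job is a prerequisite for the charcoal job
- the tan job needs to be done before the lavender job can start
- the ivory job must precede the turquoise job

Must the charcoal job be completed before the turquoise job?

Yes

Chaining the stated constraints: the charcoal job → the ivory job → the turquoise job.
That forces the charcoal job before the turquoise job in every valid schedule.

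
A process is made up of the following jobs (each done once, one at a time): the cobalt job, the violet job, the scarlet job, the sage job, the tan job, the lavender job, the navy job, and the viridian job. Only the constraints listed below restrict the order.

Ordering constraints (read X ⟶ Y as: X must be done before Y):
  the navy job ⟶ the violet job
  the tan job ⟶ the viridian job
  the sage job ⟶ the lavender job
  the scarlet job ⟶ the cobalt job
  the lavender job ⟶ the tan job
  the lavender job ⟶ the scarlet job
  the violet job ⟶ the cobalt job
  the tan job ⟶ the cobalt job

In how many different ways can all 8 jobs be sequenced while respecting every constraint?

93

2 jobs have no prerequisites (the sage job, the navy job), so any of them could come first.
Enumerating by repeatedly choosing an available job (one whose prerequisites are all placed) gives 93 distinct complete orderings.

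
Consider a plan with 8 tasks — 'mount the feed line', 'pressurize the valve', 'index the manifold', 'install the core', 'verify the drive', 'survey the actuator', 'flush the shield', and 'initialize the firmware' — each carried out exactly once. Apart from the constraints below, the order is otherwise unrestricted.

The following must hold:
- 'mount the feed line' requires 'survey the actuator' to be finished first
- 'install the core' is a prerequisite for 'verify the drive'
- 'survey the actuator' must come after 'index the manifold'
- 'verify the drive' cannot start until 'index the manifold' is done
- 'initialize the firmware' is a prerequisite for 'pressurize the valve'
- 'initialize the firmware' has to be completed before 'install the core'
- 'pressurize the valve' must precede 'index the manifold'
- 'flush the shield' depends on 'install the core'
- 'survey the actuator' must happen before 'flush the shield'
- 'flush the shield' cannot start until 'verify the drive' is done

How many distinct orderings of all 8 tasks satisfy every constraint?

'initialize the firmware' is the only task with nothing required before it, so every ordering starts there.
Systematically extending each partial ordering one task at a time and counting, there are 19 complete orderings.

19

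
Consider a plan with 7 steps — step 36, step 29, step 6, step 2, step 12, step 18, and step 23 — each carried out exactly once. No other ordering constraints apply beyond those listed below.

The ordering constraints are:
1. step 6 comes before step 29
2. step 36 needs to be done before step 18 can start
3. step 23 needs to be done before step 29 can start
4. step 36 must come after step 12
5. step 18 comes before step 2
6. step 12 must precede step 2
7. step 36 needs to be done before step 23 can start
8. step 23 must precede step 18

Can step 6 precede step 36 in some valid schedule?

No chain of constraints runs from step 36 to step 6, so step 36 is not required to come first.
So a valid ordering placing step 6 earlier than step 36 exists.

Yes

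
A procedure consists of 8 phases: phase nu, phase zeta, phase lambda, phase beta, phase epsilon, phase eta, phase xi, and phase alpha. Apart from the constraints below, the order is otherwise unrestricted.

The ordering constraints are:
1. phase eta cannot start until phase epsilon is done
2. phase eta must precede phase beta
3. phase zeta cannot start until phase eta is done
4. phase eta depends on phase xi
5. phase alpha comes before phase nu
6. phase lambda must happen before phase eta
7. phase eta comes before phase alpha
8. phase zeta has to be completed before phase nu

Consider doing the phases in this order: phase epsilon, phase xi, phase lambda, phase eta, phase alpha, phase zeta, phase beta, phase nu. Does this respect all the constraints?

Yes

Every stated constraint is respected: phase alpha sits at position 5, ahead of phase nu at position 8, and each of the other listed pairs likewise has the predecessor earlier in the sequence.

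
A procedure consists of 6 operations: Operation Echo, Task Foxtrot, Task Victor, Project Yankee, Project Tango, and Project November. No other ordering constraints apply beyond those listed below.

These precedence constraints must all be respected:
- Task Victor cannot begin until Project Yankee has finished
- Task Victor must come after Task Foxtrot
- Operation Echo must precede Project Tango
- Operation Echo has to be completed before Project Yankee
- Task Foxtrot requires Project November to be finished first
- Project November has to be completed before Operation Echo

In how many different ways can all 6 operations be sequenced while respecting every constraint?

11

Project November is the only operation with nothing required before it, so every ordering starts there.
Counting all ways to extend the partial order to a total order gives 11.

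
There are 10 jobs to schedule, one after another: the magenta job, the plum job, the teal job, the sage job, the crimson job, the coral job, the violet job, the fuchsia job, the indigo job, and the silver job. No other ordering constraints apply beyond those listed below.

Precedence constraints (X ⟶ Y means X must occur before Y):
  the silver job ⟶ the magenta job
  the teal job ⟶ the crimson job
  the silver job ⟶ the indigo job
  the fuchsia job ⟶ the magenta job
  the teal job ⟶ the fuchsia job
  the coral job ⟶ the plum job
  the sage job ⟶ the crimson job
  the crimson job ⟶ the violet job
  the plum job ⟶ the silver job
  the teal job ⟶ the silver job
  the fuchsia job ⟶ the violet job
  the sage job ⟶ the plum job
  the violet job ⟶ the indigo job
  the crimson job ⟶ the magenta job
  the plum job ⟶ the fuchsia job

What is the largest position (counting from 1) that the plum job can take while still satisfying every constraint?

Every job that must follow the plum job has to come after it. Tracing all chains starting from the plum job, those jobs are: the magenta job, the violet job, the fuchsia job, the indigo job, the silver job — 5 in total.
So at least 5 jobs follow the plum job, putting the plum job no later than position 5. That position is achievable by scheduling everything else first.

5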